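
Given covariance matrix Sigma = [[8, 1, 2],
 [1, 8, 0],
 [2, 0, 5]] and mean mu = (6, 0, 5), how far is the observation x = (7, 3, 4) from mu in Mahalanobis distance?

Step 1 — centre the observation: (x - mu) = (1, 3, -1).

Step 2 — invert Sigma (cofactor / det for 3×3, or solve directly):
  Sigma^{-1} = [[0.1413, -0.0177, -0.0565],
 [-0.0177, 0.1272, 0.0071],
 [-0.0565, 0.0071, 0.2226]].

Step 3 — form the quadratic (x - mu)^T · Sigma^{-1} · (x - mu):
  Sigma^{-1} · (x - mu) = (0.1449, 0.3569, -0.258).
  (x - mu)^T · [Sigma^{-1} · (x - mu)] = (1)·(0.1449) + (3)·(0.3569) + (-1)·(-0.258) = 1.4735.

Step 4 — take square root: d = √(1.4735) ≈ 1.2139.

d(x, mu) = √(1.4735) ≈ 1.2139


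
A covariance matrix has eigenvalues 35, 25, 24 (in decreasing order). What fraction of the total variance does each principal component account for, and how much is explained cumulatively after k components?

Step 1 — total variance = trace(Sigma) = Σ λ_i = 35 + 25 + 24 = 84.

Step 2 — fraction explained by component i = λ_i / Σ λ:
  PC1: 35/84 = 0.4167
  PC2: 25/84 = 0.2976
  PC3: 24/84 = 0.2857

Step 3 — cumulative fraction after k components = (λ_1 + ... + λ_k) / Σ λ:
  k = 1: 35/84 = 0.4167
  k = 2: (35 + 25)/84 = 60/84 = 0.7143
  k = 3: (35 + 25 + 24)/84 = 84/84 = 1

Summary (fraction, with percent):

explained: PC1 0.4167 (41.67%), PC2 0.2976 (29.76%), PC3 0.2857 (28.57%);  cumulative: 0.4167, 0.7143, 1


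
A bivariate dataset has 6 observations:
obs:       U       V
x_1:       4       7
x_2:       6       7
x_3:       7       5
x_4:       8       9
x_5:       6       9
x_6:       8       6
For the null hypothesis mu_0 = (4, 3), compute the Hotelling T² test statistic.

Step 1 — sample mean vector:
  mean(U) = (4 + 6 + 7 + 8 + 6 + 8) / 6 = 39/6 = 6.5
  mean(V) = (7 + 7 + 5 + 9 + 9 + 6) / 6 = 43/6 = 7.1667
  x̄ = (6.5, 7.1667),  deviation x̄ - mu_0 = (6.5, 7.1667) - (4, 3) = (2.5, 4.1667).

Step 2 — sample covariance matrix, S[i,j] = (1/(n-1)) · Σ_k (x_{k,i} - mean_i) · (x_{k,j} - mean_j), divisor n-1 = 5:
  S[U,U] = ((-2.5)·(-2.5) + (-0.5)·(-0.5) + (0.5)·(0.5) + (1.5)·(1.5) + (-0.5)·(-0.5) + (1.5)·(1.5)) / 5 = 11.5/5 = 2.3
  S[U,V] = ((-2.5)·(-0.1667) + (-0.5)·(-0.1667) + (0.5)·(-2.1667) + (1.5)·(1.8333) + (-0.5)·(1.8333) + (1.5)·(-1.1667)) / 5 = -0.5/5 = -0.1
  S[V,V] = ((-0.1667)·(-0.1667) + (-0.1667)·(-0.1667) + (-2.1667)·(-2.1667) + (1.8333)·(1.8333) + (1.8333)·(1.8333) + (-1.1667)·(-1.1667)) / 5 = 12.8333/5 = 2.5667
  S = [[2.3, -0.1],
 [-0.1, 2.5667]].

Step 3 — invert S. det(S) = 2.3·2.5667 - (-0.1)² = 5.8933.
  S^{-1} = (1/det) · [[d, -b], [-b, a]] = [[0.4355, 0.017],
 [0.017, 0.3903]].

Step 4 — quadratic form (x̄ - mu_0)^T · S^{-1} · (x̄ - mu_0):
  S^{-1} · (x̄ - mu_0) = (1.1595, 1.6686),
  (x̄ - mu_0)^T · [...] = (2.5)·(1.1595) + (4.1667)·(1.6686) = 9.8511.

Step 5 — scale by n: T² = 6 · 9.8511 = 59.1063.

T² ≈ 59.1063


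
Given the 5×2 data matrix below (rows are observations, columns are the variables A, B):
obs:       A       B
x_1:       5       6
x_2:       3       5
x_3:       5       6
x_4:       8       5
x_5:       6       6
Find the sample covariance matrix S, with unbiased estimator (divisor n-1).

Step 1 — column means:
  mean(A) = (5 + 3 + 5 + 8 + 6) / 5 = 27/5 = 5.4
  mean(B) = (6 + 5 + 6 + 5 + 6) / 5 = 28/5 = 5.6

Step 2 — sample covariance S[i,j] = (1/(n-1)) · Σ_k (x_{k,i} - mean_i) · (x_{k,j} - mean_j), with n-1 = 4.
  S[A,A] = ((-0.4)·(-0.4) + (-2.4)·(-2.4) + (-0.4)·(-0.4) + (2.6)·(2.6) + (0.6)·(0.6)) / 4 = 13.2/4 = 3.3
  S[A,B] = ((-0.4)·(0.4) + (-2.4)·(-0.6) + (-0.4)·(0.4) + (2.6)·(-0.6) + (0.6)·(0.4)) / 4 = -0.2/4 = -0.05
  S[B,B] = ((0.4)·(0.4) + (-0.6)·(-0.6) + (0.4)·(0.4) + (-0.6)·(-0.6) + (0.4)·(0.4)) / 4 = 1.2/4 = 0.3

S is symmetric (S[j,i] = S[i,j]). Assembling:

S = [[3.3, -0.05],
 [-0.05, 0.3]]


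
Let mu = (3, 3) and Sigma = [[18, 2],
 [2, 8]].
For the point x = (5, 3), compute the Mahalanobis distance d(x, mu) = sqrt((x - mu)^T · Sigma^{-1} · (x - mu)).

Step 1 — centre the observation: (x - mu) = (2, 0).

Step 2 — invert Sigma. det(Sigma) = 18·8 - (2)² = 140.
  Sigma^{-1} = (1/det) · [[d, -b], [-b, a]] = [[0.0571, -0.0143],
 [-0.0143, 0.1286]].

Step 3 — form the quadratic (x - mu)^T · Sigma^{-1} · (x - mu):
  Sigma^{-1} · (x - mu) = (0.1143, -0.0286).
  (x - mu)^T · [Sigma^{-1} · (x - mu)] = (2)·(0.1143) + (0)·(-0.0286) = 0.2286.

Step 4 — take square root: d = √(0.2286) ≈ 0.4781.

d(x, mu) = √(0.2286) ≈ 0.4781


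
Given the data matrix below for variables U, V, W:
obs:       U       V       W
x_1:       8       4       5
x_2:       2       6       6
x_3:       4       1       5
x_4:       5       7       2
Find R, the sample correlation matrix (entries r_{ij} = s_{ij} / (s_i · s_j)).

Step 1 — column means:
  mean(U) = (8 + 2 + 4 + 5) / 4 = 19/4 = 4.75
  mean(V) = (4 + 6 + 1 + 7) / 4 = 18/4 = 4.5
  mean(W) = (5 + 6 + 5 + 2) / 4 = 18/4 = 4.5

Step 2 — sample variances and covariances s[i,j] = (1/(n-1)) · Σ_k (x_{k,i} - mean_i) · (x_{k,j} - mean_j), with n-1 = 3:
  s[U,U] = ((3.25)·(3.25) + (-2.75)·(-2.75) + (-0.75)·(-0.75) + (0.25)·(0.25)) / 3 = 18.75/3 = 6.25
  s[U,V] = ((3.25)·(-0.5) + (-2.75)·(1.5) + (-0.75)·(-3.5) + (0.25)·(2.5)) / 3 = -2.5/3 = -0.8333
  s[U,W] = ((3.25)·(0.5) + (-2.75)·(1.5) + (-0.75)·(0.5) + (0.25)·(-2.5)) / 3 = -3.5/3 = -1.1667
  s[V,V] = ((-0.5)·(-0.5) + (1.5)·(1.5) + (-3.5)·(-3.5) + (2.5)·(2.5)) / 3 = 21/3 = 7
  s[V,W] = ((-0.5)·(0.5) + (1.5)·(1.5) + (-3.5)·(0.5) + (2.5)·(-2.5)) / 3 = -6/3 = -2
  s[W,W] = ((0.5)·(0.5) + (1.5)·(1.5) + (0.5)·(0.5) + (-2.5)·(-2.5)) / 3 = 9/3 = 3
  Sample standard deviations s_i = √(s[i,i]):
  s(U) = √(6.25) = 2.5
  s(V) = √(7) = 2.6458
  s(W) = √(3) = 1.7321

Step 3 — r_{ij} = s_{ij} / (s_i · s_j):
  r[U,U] = 1 (diagonal).
  r[U,V] = -0.8333 / (2.5 · 2.6458) = -0.8333 / 6.6144 = -0.126
  r[U,W] = -1.1667 / (2.5 · 1.7321) = -1.1667 / 4.3301 = -0.2694
  r[V,V] = 1 (diagonal).
  r[V,W] = -2 / (2.6458 · 1.7321) = -2 / 4.5826 = -0.4364
  r[W,W] = 1 (diagonal).

R is symmetric with unit diagonal. Assembling:

R = [[1, -0.126, -0.2694],
 [-0.126, 1, -0.4364],
 [-0.2694, -0.4364, 1]]


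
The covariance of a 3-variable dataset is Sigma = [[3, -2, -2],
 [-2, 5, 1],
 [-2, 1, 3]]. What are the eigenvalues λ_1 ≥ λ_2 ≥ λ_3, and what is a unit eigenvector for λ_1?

Step 1 — characteristic polynomial p(λ) = det(λI - Sigma) = λ³ - tr·λ² + c_1·λ - det, where tr = trace, c_1 = sum of the principal 2×2 minors, det = det(Sigma):
  tr = 3 + 5 + 3 = 11,
  c_1 = (3·5 - (-2)²) + (3·3 - (-2)²) + (5·3 - (1)²) = 11 + 5 + 14 = 30,
  det = 3·(5·3 - (1)²) - (-2)·((-2)·3 - (1)·(-2)) + (-2)·((-2)·(1) - 5·(-2)) = 3·(14) - (-2)·(-4) + (-2)·(8) = 18.
  So p(λ) = λ³ - 11λ² + 30λ - 18.
Step 2 — look for an integer root (rational root theorem: any rational root is an integer divisor of 18). Testing λ = 3:
  p(3) = 27 - 99 + 90 - 18 = 0  ✓
  Dividing out (λ - 3): p(λ) = (λ - 3)(λ² - 8λ + 6).
Step 3 — remaining eigenvalues from the quadratic λ² - 8λ + 6 = 0:
  Δ = 8² - 4·6 = 64 - 24 = 40,  λ = (8 ± √40)/2 = (8 ± 6.3246)/2 ≈ 7.1623 or 0.8377.
  Sorted: λ_1 = 7.1623,  λ_2 = 3,  λ_3 = 0.8377  (check: sum = 11 = tr ✓).

Step 4 — unit eigenvector for λ_1 ≈ 7.1623: v spans the null space of (Sigma - λ_1 I), whose rows are
  r_1 = (-4.1623, -2, -2),  r_2 = (-2, -2.1623, 1),  r_3 = (-2, 1, -4.1623).
  v is orthogonal to every row, so take v ∝ r_1 × r_2 = ((-2)·(1) - (-2)·(-2.1623), (-2)·(-2) - (-4.1623)·(1), (-4.1623)·(-2.1623) - (-2)·(-2)) ≈ (-6.3246, 8.1623, 5).
  Rescale (multiply by -1 so the first nonzero entry is positive): u = (6.3246, -8.1623, -5).
  ||u|| = √((6.3246)² + (-8.1623)² + (-5)²) = √(131.6228) ≈ 11.4727,  v_1 = u/||u|| ≈ (0.5513, -0.7115, -0.4358) (||v_1|| = 1).

λ_1 = 7.1623,  λ_2 = 3,  λ_3 = 0.8377;  v_1 ≈ (0.5513, -0.7115, -0.4358)


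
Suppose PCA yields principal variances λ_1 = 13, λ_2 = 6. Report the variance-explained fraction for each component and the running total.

Step 1 — total variance = trace(Sigma) = Σ λ_i = 13 + 6 = 19.

Step 2 — fraction explained by component i = λ_i / Σ λ:
  PC1: 13/19 = 0.6842
  PC2: 6/19 = 0.3158

Step 3 — cumulative fraction after k components = (λ_1 + ... + λ_k) / Σ λ:
  k = 1: 13/19 = 0.6842
  k = 2: (13 + 6)/19 = 19/19 = 1

Summary (fraction, with percent):

explained: PC1 0.6842 (68.42%), PC2 0.3158 (31.58%);  cumulative: 0.6842, 1


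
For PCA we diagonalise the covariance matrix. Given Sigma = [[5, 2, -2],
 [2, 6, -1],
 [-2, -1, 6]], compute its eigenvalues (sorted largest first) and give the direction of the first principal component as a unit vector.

Step 1 — characteristic polynomial p(λ) = det(λI - Sigma) = λ³ - tr·λ² + c_1·λ - det, where tr = trace, c_1 = sum of the principal 2×2 minors, det = det(Sigma):
  tr = 5 + 6 + 6 = 17,
  c_1 = (5·6 - (2)²) + (5·6 - (-2)²) + (6·6 - (-1)²) = 26 + 26 + 35 = 87,
  det = 5·(6·6 - (-1)²) - (2)·((2)·6 - (-1)·(-2)) + (-2)·((2)·(-1) - 6·(-2)) = 5·(35) - (2)·(10) + (-2)·(10) = 135.
  So p(λ) = λ³ - 17λ² + 87λ - 135.
Step 2 — look for an integer root (rational root theorem: any rational root is an integer divisor of 135). Testing λ = 3:
  p(3) = 27 - 153 + 261 - 135 = 0  ✓
  Dividing out (λ - 3): p(λ) = (λ - 3)(λ² - 14λ + 45).
Step 3 — remaining eigenvalues from the quadratic λ² - 14λ + 45 = 0:
  Δ = 14² - 4·45 = 196 - 180 = 16,  λ = (14 ± √16)/2 = (14 ± 4)/2 = 9 or 5.
  Sorted: λ_1 = 9,  λ_2 = 5,  λ_3 = 3  (check: sum = 17 = tr ✓).

Step 4 — unit eigenvector for λ_1 = 9: v spans the null space of (Sigma - λ_1 I), whose rows are
  r_1 = (-4, 2, -2),  r_2 = (2, -3, -1),  r_3 = (-2, -1, -3).
  v is orthogonal to every row, so take v ∝ r_1 × r_2 = ((2)·(-1) - (-2)·(-3), (-2)·(2) - (-4)·(-1), (-4)·(-3) - (2)·(2)) = (-8, -8, 8).
  Rescale (divide by 8; multiply by -1 so the first nonzero entry is positive): u = (1, 1, -1).
  ||u|| = √((1)² + (1)² + (-1)²) = √(3) ≈ 1.7321,  v_1 = u/||u|| ≈ (0.5774, 0.5774, -0.5774) (||v_1|| = 1).

λ_1 = 9,  λ_2 = 5,  λ_3 = 3;  v_1 ≈ (0.5774, 0.5774, -0.5774)


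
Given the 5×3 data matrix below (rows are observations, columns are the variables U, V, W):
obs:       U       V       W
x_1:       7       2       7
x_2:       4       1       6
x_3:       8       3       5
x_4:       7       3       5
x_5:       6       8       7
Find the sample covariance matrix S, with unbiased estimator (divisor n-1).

Step 1 — column means:
  mean(U) = (7 + 4 + 8 + 7 + 6) / 5 = 32/5 = 6.4
  mean(V) = (2 + 1 + 3 + 3 + 8) / 5 = 17/5 = 3.4
  mean(W) = (7 + 6 + 5 + 5 + 7) / 5 = 30/5 = 6

Step 2 — sample covariance S[i,j] = (1/(n-1)) · Σ_k (x_{k,i} - mean_i) · (x_{k,j} - mean_j), with n-1 = 4.
  S[U,U] = ((0.6)·(0.6) + (-2.4)·(-2.4) + (1.6)·(1.6) + (0.6)·(0.6) + (-0.4)·(-0.4)) / 4 = 9.2/4 = 2.3
  S[U,V] = ((0.6)·(-1.4) + (-2.4)·(-2.4) + (1.6)·(-0.4) + (0.6)·(-0.4) + (-0.4)·(4.6)) / 4 = 2.2/4 = 0.55
  S[U,W] = ((0.6)·(1) + (-2.4)·(0) + (1.6)·(-1) + (0.6)·(-1) + (-0.4)·(1)) / 4 = -2/4 = -0.5
  S[V,V] = ((-1.4)·(-1.4) + (-2.4)·(-2.4) + (-0.4)·(-0.4) + (-0.4)·(-0.4) + (4.6)·(4.6)) / 4 = 29.2/4 = 7.3
  S[V,W] = ((-1.4)·(1) + (-2.4)·(0) + (-0.4)·(-1) + (-0.4)·(-1) + (4.6)·(1)) / 4 = 4/4 = 1
  S[W,W] = ((1)·(1) + (0)·(0) + (-1)·(-1) + (-1)·(-1) + (1)·(1)) / 4 = 4/4 = 1

S is symmetric (S[j,i] = S[i,j]). Assembling:

S = [[2.3, 0.55, -0.5],
 [0.55, 7.3, 1],
 [-0.5, 1, 1]]


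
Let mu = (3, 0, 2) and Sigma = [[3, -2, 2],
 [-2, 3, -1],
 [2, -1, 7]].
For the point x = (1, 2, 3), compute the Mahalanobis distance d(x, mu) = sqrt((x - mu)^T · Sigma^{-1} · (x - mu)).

Step 1 — centre the observation: (x - mu) = (-2, 2, 1).

Step 2 — invert Sigma (cofactor / det for 3×3, or solve directly):
  Sigma^{-1} = [[0.7143, 0.4286, -0.1429],
 [0.4286, 0.6071, -0.0357],
 [-0.1429, -0.0357, 0.1786]].

Step 3 — form the quadratic (x - mu)^T · Sigma^{-1} · (x - mu):
  Sigma^{-1} · (x - mu) = (-0.7143, 0.3214, 0.3929).
  (x - mu)^T · [Sigma^{-1} · (x - mu)] = (-2)·(-0.7143) + (2)·(0.3214) + (1)·(0.3929) = 2.4643.

Step 4 — take square root: d = √(2.4643) ≈ 1.5698.

d(x, mu) = √(2.4643) ≈ 1.5698


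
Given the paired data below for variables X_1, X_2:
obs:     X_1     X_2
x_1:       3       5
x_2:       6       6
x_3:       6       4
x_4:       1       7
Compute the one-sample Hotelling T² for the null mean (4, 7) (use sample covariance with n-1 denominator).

Step 1 — sample mean vector:
  mean(X_1) = (3 + 6 + 6 + 1) / 4 = 16/4 = 4
  mean(X_2) = (5 + 6 + 4 + 7) / 4 = 22/4 = 5.5
  x̄ = (4, 5.5),  deviation x̄ - mu_0 = (4, 5.5) - (4, 7) = (0, -1.5).

Step 2 — sample covariance matrix, S[i,j] = (1/(n-1)) · Σ_k (x_{k,i} - mean_i) · (x_{k,j} - mean_j), divisor n-1 = 3:
  S[X_1,X_1] = ((-1)·(-1) + (2)·(2) + (2)·(2) + (-3)·(-3)) / 3 = 18/3 = 6
  S[X_1,X_2] = ((-1)·(-0.5) + (2)·(0.5) + (2)·(-1.5) + (-3)·(1.5)) / 3 = -6/3 = -2
  S[X_2,X_2] = ((-0.5)·(-0.5) + (0.5)·(0.5) + (-1.5)·(-1.5) + (1.5)·(1.5)) / 3 = 5/3 = 1.6667
  S = [[6, -2],
 [-2, 1.6667]].

Step 3 — invert S. det(S) = 6·1.6667 - (-2)² = 6.
  S^{-1} = (1/det) · [[d, -b], [-b, a]] = [[0.2778, 0.3333],
 [0.3333, 1]].

Step 4 — quadratic form (x̄ - mu_0)^T · S^{-1} · (x̄ - mu_0):
  S^{-1} · (x̄ - mu_0) = (-0.5, -1.5),
  (x̄ - mu_0)^T · [...] = (0)·(-0.5) + (-1.5)·(-1.5) = 2.25.

Step 5 — scale by n: T² = 4 · 2.25 = 9.

T² ≈ 9


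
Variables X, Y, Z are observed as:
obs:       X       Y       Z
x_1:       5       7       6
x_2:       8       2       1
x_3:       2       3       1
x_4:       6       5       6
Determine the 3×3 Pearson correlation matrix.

Step 1 — column means:
  mean(X) = (5 + 8 + 2 + 6) / 4 = 21/4 = 5.25
  mean(Y) = (7 + 2 + 3 + 5) / 4 = 17/4 = 4.25
  mean(Z) = (6 + 1 + 1 + 6) / 4 = 14/4 = 3.5

Step 2 — sample variances and covariances s[i,j] = (1/(n-1)) · Σ_k (x_{k,i} - mean_i) · (x_{k,j} - mean_j), with n-1 = 3:
  s[X,X] = ((-0.25)·(-0.25) + (2.75)·(2.75) + (-3.25)·(-3.25) + (0.75)·(0.75)) / 3 = 18.75/3 = 6.25
  s[X,Y] = ((-0.25)·(2.75) + (2.75)·(-2.25) + (-3.25)·(-1.25) + (0.75)·(0.75)) / 3 = -2.25/3 = -0.75
  s[X,Z] = ((-0.25)·(2.5) + (2.75)·(-2.5) + (-3.25)·(-2.5) + (0.75)·(2.5)) / 3 = 2.5/3 = 0.8333
  s[Y,Y] = ((2.75)·(2.75) + (-2.25)·(-2.25) + (-1.25)·(-1.25) + (0.75)·(0.75)) / 3 = 14.75/3 = 4.9167
  s[Y,Z] = ((2.75)·(2.5) + (-2.25)·(-2.5) + (-1.25)·(-2.5) + (0.75)·(2.5)) / 3 = 17.5/3 = 5.8333
  s[Z,Z] = ((2.5)·(2.5) + (-2.5)·(-2.5) + (-2.5)·(-2.5) + (2.5)·(2.5)) / 3 = 25/3 = 8.3333
  Sample standard deviations s_i = √(s[i,i]):
  s(X) = √(6.25) = 2.5
  s(Y) = √(4.9167) = 2.2174
  s(Z) = √(8.3333) = 2.8868

Step 3 — r_{ij} = s_{ij} / (s_i · s_j):
  r[X,X] = 1 (diagonal).
  r[X,Y] = -0.75 / (2.5 · 2.2174) = -0.75 / 5.5434 = -0.1353
  r[X,Z] = 0.8333 / (2.5 · 2.8868) = 0.8333 / 7.2169 = 0.1155
  r[Y,Y] = 1 (diagonal).
  r[Y,Z] = 5.8333 / (2.2174 · 2.8868) = 5.8333 / 6.401 = 0.9113
  r[Z,Z] = 1 (diagonal).

R is symmetric with unit diagonal. Assembling:

R = [[1, -0.1353, 0.1155],
 [-0.1353, 1, 0.9113],
 [0.1155, 0.9113, 1]]


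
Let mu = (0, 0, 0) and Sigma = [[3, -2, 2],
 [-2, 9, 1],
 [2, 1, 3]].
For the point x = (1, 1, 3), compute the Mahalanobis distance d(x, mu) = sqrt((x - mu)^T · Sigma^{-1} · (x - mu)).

Step 1 — centre the observation: (x - mu) = (1, 1, 3).

Step 2 — invert Sigma (cofactor / det for 3×3, or solve directly):
  Sigma^{-1} = [[1.1818, 0.3636, -0.9091],
 [0.3636, 0.2273, -0.3182],
 [-0.9091, -0.3182, 1.0455]].

Step 3 — form the quadratic (x - mu)^T · Sigma^{-1} · (x - mu):
  Sigma^{-1} · (x - mu) = (-1.1818, -0.3636, 1.9091).
  (x - mu)^T · [Sigma^{-1} · (x - mu)] = (1)·(-1.1818) + (1)·(-0.3636) + (3)·(1.9091) = 4.1818.

Step 4 — take square root: d = √(4.1818) ≈ 2.0449.

d(x, mu) = √(4.1818) ≈ 2.0449


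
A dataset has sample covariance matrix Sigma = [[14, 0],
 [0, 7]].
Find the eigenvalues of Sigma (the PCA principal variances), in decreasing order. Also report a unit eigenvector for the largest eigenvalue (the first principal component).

Step 1 — characteristic polynomial of 2×2 Sigma:
  det(Sigma - λI) = λ² - trace · λ + det = 0.
  trace = 14 + 7 = 21, det = 14·7 - (0)² = 98.
Step 2 — discriminant:
  Δ = trace² - 4·det = 441 - 392 = 49.
Step 3 — eigenvalues:
  λ = (trace ± √Δ)/2 = (21 ± 7)/2,
  λ_1 = 14,  λ_2 = 7.

Step 4 — unit eigenvector for λ_1: Sigma is diagonal, so its eigenvectors are the coordinate axes. λ_1 = 14 is the diagonal entry on the first coordinate axis, hence
  v_1 = (1, 0) (||v_1|| = 1).

λ_1 = 14,  λ_2 = 7;  v_1 ≈ (1, 0)


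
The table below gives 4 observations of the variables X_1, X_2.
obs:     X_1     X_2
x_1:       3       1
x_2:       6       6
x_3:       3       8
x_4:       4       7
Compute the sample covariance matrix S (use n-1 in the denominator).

Step 1 — column means:
  mean(X_1) = (3 + 6 + 3 + 4) / 4 = 16/4 = 4
  mean(X_2) = (1 + 6 + 8 + 7) / 4 = 22/4 = 5.5

Step 2 — sample covariance S[i,j] = (1/(n-1)) · Σ_k (x_{k,i} - mean_i) · (x_{k,j} - mean_j), with n-1 = 3.
  S[X_1,X_1] = ((-1)·(-1) + (2)·(2) + (-1)·(-1) + (0)·(0)) / 3 = 6/3 = 2
  S[X_1,X_2] = ((-1)·(-4.5) + (2)·(0.5) + (-1)·(2.5) + (0)·(1.5)) / 3 = 3/3 = 1
  S[X_2,X_2] = ((-4.5)·(-4.5) + (0.5)·(0.5) + (2.5)·(2.5) + (1.5)·(1.5)) / 3 = 29/3 = 9.6667

S is symmetric (S[j,i] = S[i,j]). Assembling:

S = [[2, 1],
 [1, 9.6667]]


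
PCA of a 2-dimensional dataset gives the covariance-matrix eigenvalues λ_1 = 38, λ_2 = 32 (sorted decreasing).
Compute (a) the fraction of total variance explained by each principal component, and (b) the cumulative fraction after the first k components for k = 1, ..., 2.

Step 1 — total variance = trace(Sigma) = Σ λ_i = 38 + 32 = 70.

Step 2 — fraction explained by component i = λ_i / Σ λ:
  PC1: 38/70 = 0.5429
  PC2: 32/70 = 0.4571

Step 3 — cumulative fraction after k components = (λ_1 + ... + λ_k) / Σ λ:
  k = 1: 38/70 = 0.5429
  k = 2: (38 + 32)/70 = 70/70 = 1

Summary (fraction, with percent):

explained: PC1 0.5429 (54.29%), PC2 0.4571 (45.71%);  cumulative: 0.5429, 1


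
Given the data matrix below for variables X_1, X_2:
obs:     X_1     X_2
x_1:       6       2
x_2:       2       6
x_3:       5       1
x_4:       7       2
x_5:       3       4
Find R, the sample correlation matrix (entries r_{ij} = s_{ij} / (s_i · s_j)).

Step 1 — column means:
  mean(X_1) = (6 + 2 + 5 + 7 + 3) / 5 = 23/5 = 4.6
  mean(X_2) = (2 + 6 + 1 + 2 + 4) / 5 = 15/5 = 3

Step 2 — sample variances and covariances s[i,j] = (1/(n-1)) · Σ_k (x_{k,i} - mean_i) · (x_{k,j} - mean_j), with n-1 = 4:
  s[X_1,X_1] = ((1.4)·(1.4) + (-2.6)·(-2.6) + (0.4)·(0.4) + (2.4)·(2.4) + (-1.6)·(-1.6)) / 4 = 17.2/4 = 4.3
  s[X_1,X_2] = ((1.4)·(-1) + (-2.6)·(3) + (0.4)·(-2) + (2.4)·(-1) + (-1.6)·(1)) / 4 = -14/4 = -3.5
  s[X_2,X_2] = ((-1)·(-1) + (3)·(3) + (-2)·(-2) + (-1)·(-1) + (1)·(1)) / 4 = 16/4 = 4
  Sample standard deviations s_i = √(s[i,i]):
  s(X_1) = √(4.3) = 2.0736
  s(X_2) = √(4) = 2

Step 3 — r_{ij} = s_{ij} / (s_i · s_j):
  r[X_1,X_1] = 1 (diagonal).
  r[X_1,X_2] = -3.5 / (2.0736 · 2) = -3.5 / 4.1473 = -0.8439
  r[X_2,X_2] = 1 (diagonal).

R is symmetric with unit diagonal. Assembling:

R = [[1, -0.8439],
 [-0.8439, 1]]


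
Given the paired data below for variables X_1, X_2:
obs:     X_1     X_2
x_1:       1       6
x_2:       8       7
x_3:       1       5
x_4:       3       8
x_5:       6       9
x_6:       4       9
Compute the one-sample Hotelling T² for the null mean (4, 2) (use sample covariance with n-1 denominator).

Step 1 — sample mean vector:
  mean(X_1) = (1 + 8 + 1 + 3 + 6 + 4) / 6 = 23/6 = 3.8333
  mean(X_2) = (6 + 7 + 5 + 8 + 9 + 9) / 6 = 44/6 = 7.3333
  x̄ = (3.8333, 7.3333),  deviation x̄ - mu_0 = (3.8333, 7.3333) - (4, 2) = (-0.1667, 5.3333).

Step 2 — sample covariance matrix, S[i,j] = (1/(n-1)) · Σ_k (x_{k,i} - mean_i) · (x_{k,j} - mean_j), divisor n-1 = 5:
  S[X_1,X_1] = ((-2.8333)·(-2.8333) + (4.1667)·(4.1667) + (-2.8333)·(-2.8333) + (-0.8333)·(-0.8333) + (2.1667)·(2.1667) + (0.1667)·(0.1667)) / 5 = 38.8333/5 = 7.7667
  S[X_1,X_2] = ((-2.8333)·(-1.3333) + (4.1667)·(-0.3333) + (-2.8333)·(-2.3333) + (-0.8333)·(0.6667) + (2.1667)·(1.6667) + (0.1667)·(1.6667)) / 5 = 12.3333/5 = 2.4667
  S[X_2,X_2] = ((-1.3333)·(-1.3333) + (-0.3333)·(-0.3333) + (-2.3333)·(-2.3333) + (0.6667)·(0.6667) + (1.6667)·(1.6667) + (1.6667)·(1.6667)) / 5 = 13.3333/5 = 2.6667
  S = [[7.7667, 2.4667],
 [2.4667, 2.6667]].

Step 3 — invert S. det(S) = 7.7667·2.6667 - (2.4667)² = 14.6267.
  S^{-1} = (1/det) · [[d, -b], [-b, a]] = [[0.1823, -0.1686],
 [-0.1686, 0.531]].

Step 4 — quadratic form (x̄ - mu_0)^T · S^{-1} · (x̄ - mu_0):
  S^{-1} · (x̄ - mu_0) = (-0.9298, 2.8601),
  (x̄ - mu_0)^T · [...] = (-0.1667)·(-0.9298) + (5.3333)·(2.8601) = 15.4087.

Step 5 — scale by n: T² = 6 · 15.4087 = 92.4521.

T² ≈ 92.4521


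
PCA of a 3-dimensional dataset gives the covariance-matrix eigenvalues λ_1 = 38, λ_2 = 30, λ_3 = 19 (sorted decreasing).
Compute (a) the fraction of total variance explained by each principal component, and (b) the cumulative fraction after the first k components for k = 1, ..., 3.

Step 1 — total variance = trace(Sigma) = Σ λ_i = 38 + 30 + 19 = 87.

Step 2 — fraction explained by component i = λ_i / Σ λ:
  PC1: 38/87 = 0.4368
  PC2: 30/87 = 0.3448
  PC3: 19/87 = 0.2184

Step 3 — cumulative fraction after k components = (λ_1 + ... + λ_k) / Σ λ:
  k = 1: 38/87 = 0.4368
  k = 2: (38 + 30)/87 = 68/87 = 0.7816
  k = 3: (38 + 30 + 19)/87 = 87/87 = 1

Summary (fraction, with percent):

explained: PC1 0.4368 (43.68%), PC2 0.3448 (34.48%), PC3 0.2184 (21.84%);  cumulative: 0.4368, 0.7816, 1


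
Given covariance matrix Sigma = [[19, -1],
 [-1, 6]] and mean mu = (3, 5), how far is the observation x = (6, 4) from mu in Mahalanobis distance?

Step 1 — centre the observation: (x - mu) = (3, -1).

Step 2 — invert Sigma. det(Sigma) = 19·6 - (-1)² = 113.
  Sigma^{-1} = (1/det) · [[d, -b], [-b, a]] = [[0.0531, 0.0088],
 [0.0088, 0.1681]].

Step 3 — form the quadratic (x - mu)^T · Sigma^{-1} · (x - mu):
  Sigma^{-1} · (x - mu) = (0.1504, -0.1416).
  (x - mu)^T · [Sigma^{-1} · (x - mu)] = (3)·(0.1504) + (-1)·(-0.1416) = 0.5929.

Step 4 — take square root: d = √(0.5929) ≈ 0.77.

d(x, mu) = √(0.5929) ≈ 0.77


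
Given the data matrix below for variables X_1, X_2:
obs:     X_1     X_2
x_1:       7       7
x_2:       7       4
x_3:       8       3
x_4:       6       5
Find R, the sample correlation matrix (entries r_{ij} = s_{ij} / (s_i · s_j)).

Step 1 — column means:
  mean(X_1) = (7 + 7 + 8 + 6) / 4 = 28/4 = 7
  mean(X_2) = (7 + 4 + 3 + 5) / 4 = 19/4 = 4.75

Step 2 — sample variances and covariances s[i,j] = (1/(n-1)) · Σ_k (x_{k,i} - mean_i) · (x_{k,j} - mean_j), with n-1 = 3:
  s[X_1,X_1] = ((0)·(0) + (0)·(0) + (1)·(1) + (-1)·(-1)) / 3 = 2/3 = 0.6667
  s[X_1,X_2] = ((0)·(2.25) + (0)·(-0.75) + (1)·(-1.75) + (-1)·(0.25)) / 3 = -2/3 = -0.6667
  s[X_2,X_2] = ((2.25)·(2.25) + (-0.75)·(-0.75) + (-1.75)·(-1.75) + (0.25)·(0.25)) / 3 = 8.75/3 = 2.9167
  Sample standard deviations s_i = √(s[i,i]):
  s(X_1) = √(0.6667) = 0.8165
  s(X_2) = √(2.9167) = 1.7078

Step 3 — r_{ij} = s_{ij} / (s_i · s_j):
  r[X_1,X_1] = 1 (diagonal).
  r[X_1,X_2] = -0.6667 / (0.8165 · 1.7078) = -0.6667 / 1.3944 = -0.4781
  r[X_2,X_2] = 1 (diagonal).

R is symmetric with unit diagonal. Assembling:

R = [[1, -0.4781],
 [-0.4781, 1]]


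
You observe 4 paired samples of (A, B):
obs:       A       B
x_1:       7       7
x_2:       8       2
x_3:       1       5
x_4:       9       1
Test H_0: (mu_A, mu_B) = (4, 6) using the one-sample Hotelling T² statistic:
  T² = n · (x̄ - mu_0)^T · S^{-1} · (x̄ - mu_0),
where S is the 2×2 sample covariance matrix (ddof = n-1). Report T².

Step 1 — sample mean vector:
  mean(A) = (7 + 8 + 1 + 9) / 4 = 25/4 = 6.25
  mean(B) = (7 + 2 + 5 + 1) / 4 = 15/4 = 3.75
  x̄ = (6.25, 3.75),  deviation x̄ - mu_0 = (6.25, 3.75) - (4, 6) = (2.25, -2.25).

Step 2 — sample covariance matrix, S[i,j] = (1/(n-1)) · Σ_k (x_{k,i} - mean_i) · (x_{k,j} - mean_j), divisor n-1 = 3:
  S[A,A] = ((0.75)·(0.75) + (1.75)·(1.75) + (-5.25)·(-5.25) + (2.75)·(2.75)) / 3 = 38.75/3 = 12.9167
  S[A,B] = ((0.75)·(3.25) + (1.75)·(-1.75) + (-5.25)·(1.25) + (2.75)·(-2.75)) / 3 = -14.75/3 = -4.9167
  S[B,B] = ((3.25)·(3.25) + (-1.75)·(-1.75) + (1.25)·(1.25) + (-2.75)·(-2.75)) / 3 = 22.75/3 = 7.5833
  S = [[12.9167, -4.9167],
 [-4.9167, 7.5833]].

Step 3 — invert S. det(S) = 12.9167·7.5833 - (-4.9167)² = 73.7778.
  S^{-1} = (1/det) · [[d, -b], [-b, a]] = [[0.1028, 0.0666],
 [0.0666, 0.1751]].

Step 4 — quadratic form (x̄ - mu_0)^T · S^{-1} · (x̄ - mu_0):
  S^{-1} · (x̄ - mu_0) = (0.0813, -0.244),
  (x̄ - mu_0)^T · [...] = (2.25)·(0.0813) + (-2.25)·(-0.244) = 0.7319.

Step 5 — scale by n: T² = 4 · 0.7319 = 2.9277.

T² ≈ 2.9277


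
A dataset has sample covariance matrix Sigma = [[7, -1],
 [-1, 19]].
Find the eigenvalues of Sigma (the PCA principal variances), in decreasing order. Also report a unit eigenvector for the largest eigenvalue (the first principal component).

Step 1 — characteristic polynomial of 2×2 Sigma:
  det(Sigma - λI) = λ² - trace · λ + det = 0.
  trace = 7 + 19 = 26, det = 7·19 - (-1)² = 132.
Step 2 — discriminant:
  Δ = trace² - 4·det = 676 - 528 = 148.
Step 3 — eigenvalues:
  λ = (trace ± √Δ)/2 = (26 ± 12.1655)/2,
  λ_1 = 19.0828,  λ_2 = 6.9172.

Step 4 — unit eigenvector for λ_1: solve (Sigma - λ_1 I)v = 0. First row:
  (7 - 19.0828)·v_x + (-1)·v_y = 0, i.e. (-12.0828)·v_x + (-1)·v_y = 0,
  so v ∝ (b, λ_1 - a) = (-1, 12.0828); multiply by -1 so the first entry is positive: u = (1, -12.0828).
  ||u|| = √((1)² + (-12.0828)²) = √(146.9932) ≈ 12.1241,
  v_1 = u/||u|| ≈ (0.0825, -0.9966) (||v_1|| = 1).

λ_1 = 19.0828,  λ_2 = 6.9172;  v_1 ≈ (0.0825, -0.9966)


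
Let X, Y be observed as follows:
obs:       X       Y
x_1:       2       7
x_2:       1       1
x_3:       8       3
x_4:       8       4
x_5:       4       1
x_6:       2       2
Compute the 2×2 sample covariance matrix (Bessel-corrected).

Step 1 — column means:
  mean(X) = (2 + 1 + 8 + 8 + 4 + 2) / 6 = 25/6 = 4.1667
  mean(Y) = (7 + 1 + 3 + 4 + 1 + 2) / 6 = 18/6 = 3

Step 2 — sample covariance S[i,j] = (1/(n-1)) · Σ_k (x_{k,i} - mean_i) · (x_{k,j} - mean_j), with n-1 = 5.
  S[X,X] = ((-2.1667)·(-2.1667) + (-3.1667)·(-3.1667) + (3.8333)·(3.8333) + (3.8333)·(3.8333) + (-0.1667)·(-0.1667) + (-2.1667)·(-2.1667)) / 5 = 48.8333/5 = 9.7667
  S[X,Y] = ((-2.1667)·(4) + (-3.1667)·(-2) + (3.8333)·(0) + (3.8333)·(1) + (-0.1667)·(-2) + (-2.1667)·(-1)) / 5 = 4/5 = 0.8
  S[Y,Y] = ((4)·(4) + (-2)·(-2) + (0)·(0) + (1)·(1) + (-2)·(-2) + (-1)·(-1)) / 5 = 26/5 = 5.2

S is symmetric (S[j,i] = S[i,j]). Assembling:

S = [[9.7667, 0.8],
 [0.8, 5.2]]


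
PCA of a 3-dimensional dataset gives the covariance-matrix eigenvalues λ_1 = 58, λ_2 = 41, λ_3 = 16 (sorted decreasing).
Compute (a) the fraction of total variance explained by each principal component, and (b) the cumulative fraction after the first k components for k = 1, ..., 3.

Step 1 — total variance = trace(Sigma) = Σ λ_i = 58 + 41 + 16 = 115.

Step 2 — fraction explained by component i = λ_i / Σ λ:
  PC1: 58/115 = 0.5043
  PC2: 41/115 = 0.3565
  PC3: 16/115 = 0.1391

Step 3 — cumulative fraction after k components = (λ_1 + ... + λ_k) / Σ λ:
  k = 1: 58/115 = 0.5043
  k = 2: (58 + 41)/115 = 99/115 = 0.8609
  k = 3: (58 + 41 + 16)/115 = 115/115 = 1

Summary (fraction, with percent):

explained: PC1 0.5043 (50.43%), PC2 0.3565 (35.65%), PC3 0.1391 (13.91%);  cumulative: 0.5043, 0.8609, 1


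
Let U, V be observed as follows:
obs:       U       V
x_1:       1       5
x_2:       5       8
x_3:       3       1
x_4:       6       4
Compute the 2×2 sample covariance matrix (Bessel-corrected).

Step 1 — column means:
  mean(U) = (1 + 5 + 3 + 6) / 4 = 15/4 = 3.75
  mean(V) = (5 + 8 + 1 + 4) / 4 = 18/4 = 4.5

Step 2 — sample covariance S[i,j] = (1/(n-1)) · Σ_k (x_{k,i} - mean_i) · (x_{k,j} - mean_j), with n-1 = 3.
  S[U,U] = ((-2.75)·(-2.75) + (1.25)·(1.25) + (-0.75)·(-0.75) + (2.25)·(2.25)) / 3 = 14.75/3 = 4.9167
  S[U,V] = ((-2.75)·(0.5) + (1.25)·(3.5) + (-0.75)·(-3.5) + (2.25)·(-0.5)) / 3 = 4.5/3 = 1.5
  S[V,V] = ((0.5)·(0.5) + (3.5)·(3.5) + (-3.5)·(-3.5) + (-0.5)·(-0.5)) / 3 = 25/3 = 8.3333

S is symmetric (S[j,i] = S[i,j]). Assembling:

S = [[4.9167, 1.5],
 [1.5, 8.3333]]


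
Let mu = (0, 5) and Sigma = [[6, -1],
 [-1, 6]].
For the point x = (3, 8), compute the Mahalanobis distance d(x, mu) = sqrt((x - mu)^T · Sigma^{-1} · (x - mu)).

Step 1 — centre the observation: (x - mu) = (3, 3).

Step 2 — invert Sigma. det(Sigma) = 6·6 - (-1)² = 35.
  Sigma^{-1} = (1/det) · [[d, -b], [-b, a]] = [[0.1714, 0.0286],
 [0.0286, 0.1714]].

Step 3 — form the quadratic (x - mu)^T · Sigma^{-1} · (x - mu):
  Sigma^{-1} · (x - mu) = (0.6, 0.6).
  (x - mu)^T · [Sigma^{-1} · (x - mu)] = (3)·(0.6) + (3)·(0.6) = 3.6.

Step 4 — take square root: d = √(3.6) ≈ 1.8974.

d(x, mu) = √(3.6) ≈ 1.8974


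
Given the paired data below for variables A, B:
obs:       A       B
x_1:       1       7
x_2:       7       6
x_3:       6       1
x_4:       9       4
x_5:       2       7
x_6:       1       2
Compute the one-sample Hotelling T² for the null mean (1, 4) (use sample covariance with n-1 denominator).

Step 1 — sample mean vector:
  mean(A) = (1 + 7 + 6 + 9 + 2 + 1) / 6 = 26/6 = 4.3333
  mean(B) = (7 + 6 + 1 + 4 + 7 + 2) / 6 = 27/6 = 4.5
  x̄ = (4.3333, 4.5),  deviation x̄ - mu_0 = (4.3333, 4.5) - (1, 4) = (3.3333, 0.5).

Step 2 — sample covariance matrix, S[i,j] = (1/(n-1)) · Σ_k (x_{k,i} - mean_i) · (x_{k,j} - mean_j), divisor n-1 = 5:
  S[A,A] = ((-3.3333)·(-3.3333) + (2.6667)·(2.6667) + (1.6667)·(1.6667) + (4.6667)·(4.6667) + (-2.3333)·(-2.3333) + (-3.3333)·(-3.3333)) / 5 = 59.3333/5 = 11.8667
  S[A,B] = ((-3.3333)·(2.5) + (2.6667)·(1.5) + (1.6667)·(-3.5) + (4.6667)·(-0.5) + (-2.3333)·(2.5) + (-3.3333)·(-2.5)) / 5 = -10/5 = -2
  S[B,B] = ((2.5)·(2.5) + (1.5)·(1.5) + (-3.5)·(-3.5) + (-0.5)·(-0.5) + (2.5)·(2.5) + (-2.5)·(-2.5)) / 5 = 33.5/5 = 6.7
  S = [[11.8667, -2],
 [-2, 6.7]].

Step 3 — invert S. det(S) = 11.8667·6.7 - (-2)² = 75.5067.
  S^{-1} = (1/det) · [[d, -b], [-b, a]] = [[0.0887, 0.0265],
 [0.0265, 0.1572]].

Step 4 — quadratic form (x̄ - mu_0)^T · S^{-1} · (x̄ - mu_0):
  S^{-1} · (x̄ - mu_0) = (0.309, 0.1669),
  (x̄ - mu_0)^T · [...] = (3.3333)·(0.309) + (0.5)·(0.1669) = 1.1135.

Step 5 — scale by n: T² = 6 · 1.1135 = 6.6811.

T² ≈ 6.6811


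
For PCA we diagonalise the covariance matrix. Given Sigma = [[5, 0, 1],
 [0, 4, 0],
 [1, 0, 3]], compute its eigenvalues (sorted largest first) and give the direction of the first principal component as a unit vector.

Step 1 — characteristic polynomial p(λ) = det(λI - Sigma) = λ³ - tr·λ² + c_1·λ - det, where tr = trace, c_1 = sum of the principal 2×2 minors, det = det(Sigma):
  tr = 5 + 4 + 3 = 12,
  c_1 = (5·4 - (0)²) + (5·3 - (1)²) + (4·3 - (0)²) = 20 + 14 + 12 = 46,
  det = 5·(4·3 - (0)²) - (0)·((0)·3 - (0)·(1)) + (1)·((0)·(0) - 4·(1)) = 5·(12) - (0)·(0) + (1)·(-4) = 56.
  So p(λ) = λ³ - 12λ² + 46λ - 56.
Step 2 — look for an integer root (rational root theorem: any rational root is an integer divisor of 56). Testing λ = 4:
  p(4) = 64 - 192 + 184 - 56 = 0  ✓
  Dividing out (λ - 4): p(λ) = (λ - 4)(λ² - 8λ + 14).
Step 3 — remaining eigenvalues from the quadratic λ² - 8λ + 14 = 0:
  Δ = 8² - 4·14 = 64 - 56 = 8,  λ = (8 ± √8)/2 = (8 ± 2.8284)/2 ≈ 5.4142 or 2.5858.
  Sorted: λ_1 = 5.4142,  λ_2 = 4,  λ_3 = 2.5858  (check: sum = 12 = tr ✓).

Step 4 — unit eigenvector for λ_1 ≈ 5.4142: v spans the null space of (Sigma - λ_1 I), whose rows are
  r_1 = (-0.4142, 0, 1),  r_2 = (0, -1.4142, 0),  r_3 = (1, 0, -2.4142).
  v is orthogonal to every row, so take v ∝ r_1 × r_2 = ((0)·(0) - (1)·(-1.4142), (1)·(0) - (-0.4142)·(0), (-0.4142)·(-1.4142) - (0)·(0)) ≈ (1.4142, 0, 0.5858).
  Let u = (1.4142, 0, 0.5858).
  ||u|| = √((1.4142)² + (0)² + (0.5858)²) = √(2.3431) ≈ 1.5307,  v_1 = u/||u|| ≈ (0.9239, 0, 0.3827) (||v_1|| = 1).

λ_1 = 5.4142,  λ_2 = 4,  λ_3 = 2.5858;  v_1 ≈ (0.9239, 0, 0.3827)


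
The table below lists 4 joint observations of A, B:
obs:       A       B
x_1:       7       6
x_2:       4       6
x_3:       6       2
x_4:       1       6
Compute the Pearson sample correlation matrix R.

Step 1 — column means:
  mean(A) = (7 + 4 + 6 + 1) / 4 = 18/4 = 4.5
  mean(B) = (6 + 6 + 2 + 6) / 4 = 20/4 = 5

Step 2 — sample variances and covariances s[i,j] = (1/(n-1)) · Σ_k (x_{k,i} - mean_i) · (x_{k,j} - mean_j), with n-1 = 3:
  s[A,A] = ((2.5)·(2.5) + (-0.5)·(-0.5) + (1.5)·(1.5) + (-3.5)·(-3.5)) / 3 = 21/3 = 7
  s[A,B] = ((2.5)·(1) + (-0.5)·(1) + (1.5)·(-3) + (-3.5)·(1)) / 3 = -6/3 = -2
  s[B,B] = ((1)·(1) + (1)·(1) + (-3)·(-3) + (1)·(1)) / 3 = 12/3 = 4
  Sample standard deviations s_i = √(s[i,i]):
  s(A) = √(7) = 2.6458
  s(B) = √(4) = 2

Step 3 — r_{ij} = s_{ij} / (s_i · s_j):
  r[A,A] = 1 (diagonal).
  r[A,B] = -2 / (2.6458 · 2) = -2 / 5.2915 = -0.378
  r[B,B] = 1 (diagonal).

R is symmetric with unit diagonal. Assembling:

R = [[1, -0.378],
 [-0.378, 1]]


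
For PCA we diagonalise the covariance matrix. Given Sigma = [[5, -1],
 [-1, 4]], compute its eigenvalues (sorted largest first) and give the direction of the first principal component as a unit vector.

Step 1 — characteristic polynomial of 2×2 Sigma:
  det(Sigma - λI) = λ² - trace · λ + det = 0.
  trace = 5 + 4 = 9, det = 5·4 - (-1)² = 19.
Step 2 — discriminant:
  Δ = trace² - 4·det = 81 - 76 = 5.
Step 3 — eigenvalues:
  λ = (trace ± √Δ)/2 = (9 ± 2.2361)/2,
  λ_1 = 5.618,  λ_2 = 3.382.

Step 4 — unit eigenvector for λ_1: solve (Sigma - λ_1 I)v = 0. First row:
  (5 - 5.618)·v_x + (-1)·v_y = 0, i.e. (-0.618)·v_x + (-1)·v_y = 0,
  so v ∝ (b, λ_1 - a) = (-1, 0.618); multiply by -1 so the first entry is positive: u = (1, -0.618).
  ||u|| = √((1)² + (-0.618)²) = √(1.382) ≈ 1.1756,
  v_1 = u/||u|| ≈ (0.8507, -0.5257) (||v_1|| = 1).

λ_1 = 5.618,  λ_2 = 3.382;  v_1 ≈ (0.8507, -0.5257)


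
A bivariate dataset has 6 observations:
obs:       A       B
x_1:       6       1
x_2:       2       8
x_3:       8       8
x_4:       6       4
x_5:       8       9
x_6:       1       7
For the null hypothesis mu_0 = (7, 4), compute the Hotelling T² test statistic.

Step 1 — sample mean vector:
  mean(A) = (6 + 2 + 8 + 6 + 8 + 1) / 6 = 31/6 = 5.1667
  mean(B) = (1 + 8 + 8 + 4 + 9 + 7) / 6 = 37/6 = 6.1667
  x̄ = (5.1667, 6.1667),  deviation x̄ - mu_0 = (5.1667, 6.1667) - (7, 4) = (-1.8333, 2.1667).

Step 2 — sample covariance matrix, S[i,j] = (1/(n-1)) · Σ_k (x_{k,i} - mean_i) · (x_{k,j} - mean_j), divisor n-1 = 5:
  S[A,A] = ((0.8333)·(0.8333) + (-3.1667)·(-3.1667) + (2.8333)·(2.8333) + (0.8333)·(0.8333) + (2.8333)·(2.8333) + (-4.1667)·(-4.1667)) / 5 = 44.8333/5 = 8.9667
  S[A,B] = ((0.8333)·(-5.1667) + (-3.1667)·(1.8333) + (2.8333)·(1.8333) + (0.8333)·(-2.1667) + (2.8333)·(2.8333) + (-4.1667)·(0.8333)) / 5 = -2.1667/5 = -0.4333
  S[B,B] = ((-5.1667)·(-5.1667) + (1.8333)·(1.8333) + (1.8333)·(1.8333) + (-2.1667)·(-2.1667) + (2.8333)·(2.8333) + (0.8333)·(0.8333)) / 5 = 46.8333/5 = 9.3667
  S = [[8.9667, -0.4333],
 [-0.4333, 9.3667]].

Step 3 — invert S. det(S) = 8.9667·9.3667 - (-0.4333)² = 83.8.
  S^{-1} = (1/det) · [[d, -b], [-b, a]] = [[0.1118, 0.0052],
 [0.0052, 0.107]].

Step 4 — quadratic form (x̄ - mu_0)^T · S^{-1} · (x̄ - mu_0):
  S^{-1} · (x̄ - mu_0) = (-0.1937, 0.2224),
  (x̄ - mu_0)^T · [...] = (-1.8333)·(-0.1937) + (2.1667)·(0.2224) = 0.8369.

Step 5 — scale by n: T² = 6 · 0.8369 = 5.0215.

T² ≈ 5.0215


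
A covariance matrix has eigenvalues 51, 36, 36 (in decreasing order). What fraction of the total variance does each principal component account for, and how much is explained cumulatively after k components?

Step 1 — total variance = trace(Sigma) = Σ λ_i = 51 + 36 + 36 = 123.

Step 2 — fraction explained by component i = λ_i / Σ λ:
  PC1: 51/123 = 0.4146
  PC2: 36/123 = 0.2927
  PC3: 36/123 = 0.2927

Step 3 — cumulative fraction after k components = (λ_1 + ... + λ_k) / Σ λ:
  k = 1: 51/123 = 0.4146
  k = 2: (51 + 36)/123 = 87/123 = 0.7073
  k = 3: (51 + 36 + 36)/123 = 123/123 = 1

Summary (fraction, with percent):

explained: PC1 0.4146 (41.46%), PC2 0.2927 (29.27%), PC3 0.2927 (29.27%);  cumulative: 0.4146, 0.7073, 1


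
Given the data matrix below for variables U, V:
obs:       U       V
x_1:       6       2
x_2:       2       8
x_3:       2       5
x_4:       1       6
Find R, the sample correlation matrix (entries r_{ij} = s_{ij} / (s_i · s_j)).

Step 1 — column means:
  mean(U) = (6 + 2 + 2 + 1) / 4 = 11/4 = 2.75
  mean(V) = (2 + 8 + 5 + 6) / 4 = 21/4 = 5.25

Step 2 — sample variances and covariances s[i,j] = (1/(n-1)) · Σ_k (x_{k,i} - mean_i) · (x_{k,j} - mean_j), with n-1 = 3:
  s[U,U] = ((3.25)·(3.25) + (-0.75)·(-0.75) + (-0.75)·(-0.75) + (-1.75)·(-1.75)) / 3 = 14.75/3 = 4.9167
  s[U,V] = ((3.25)·(-3.25) + (-0.75)·(2.75) + (-0.75)·(-0.25) + (-1.75)·(0.75)) / 3 = -13.75/3 = -4.5833
  s[V,V] = ((-3.25)·(-3.25) + (2.75)·(2.75) + (-0.25)·(-0.25) + (0.75)·(0.75)) / 3 = 18.75/3 = 6.25
  Sample standard deviations s_i = √(s[i,i]):
  s(U) = √(4.9167) = 2.2174
  s(V) = √(6.25) = 2.5

Step 3 — r_{ij} = s_{ij} / (s_i · s_j):
  r[U,U] = 1 (diagonal).
  r[U,V] = -4.5833 / (2.2174 · 2.5) = -4.5833 / 5.5434 = -0.8268
  r[V,V] = 1 (diagonal).

R is symmetric with unit diagonal. Assembling:

R = [[1, -0.8268],
 [-0.8268, 1]]


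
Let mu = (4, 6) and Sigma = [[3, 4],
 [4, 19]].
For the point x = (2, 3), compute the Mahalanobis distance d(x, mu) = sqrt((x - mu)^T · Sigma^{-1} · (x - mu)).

Step 1 — centre the observation: (x - mu) = (-2, -3).

Step 2 — invert Sigma. det(Sigma) = 3·19 - (4)² = 41.
  Sigma^{-1} = (1/det) · [[d, -b], [-b, a]] = [[0.4634, -0.0976],
 [-0.0976, 0.0732]].

Step 3 — form the quadratic (x - mu)^T · Sigma^{-1} · (x - mu):
  Sigma^{-1} · (x - mu) = (-0.6341, -0.0244).
  (x - mu)^T · [Sigma^{-1} · (x - mu)] = (-2)·(-0.6341) + (-3)·(-0.0244) = 1.3415.

Step 4 — take square root: d = √(1.3415) ≈ 1.1582.

d(x, mu) = √(1.3415) ≈ 1.1582


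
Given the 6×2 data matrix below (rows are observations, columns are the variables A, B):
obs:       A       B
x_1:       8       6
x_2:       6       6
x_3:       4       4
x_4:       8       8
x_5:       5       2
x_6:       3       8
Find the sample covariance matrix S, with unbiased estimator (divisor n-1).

Step 1 — column means:
  mean(A) = (8 + 6 + 4 + 8 + 5 + 3) / 6 = 34/6 = 5.6667
  mean(B) = (6 + 6 + 4 + 8 + 2 + 8) / 6 = 34/6 = 5.6667

Step 2 — sample covariance S[i,j] = (1/(n-1)) · Σ_k (x_{k,i} - mean_i) · (x_{k,j} - mean_j), with n-1 = 5.
  S[A,A] = ((2.3333)·(2.3333) + (0.3333)·(0.3333) + (-1.6667)·(-1.6667) + (2.3333)·(2.3333) + (-0.6667)·(-0.6667) + (-2.6667)·(-2.6667)) / 5 = 21.3333/5 = 4.2667
  S[A,B] = ((2.3333)·(0.3333) + (0.3333)·(0.3333) + (-1.6667)·(-1.6667) + (2.3333)·(2.3333) + (-0.6667)·(-3.6667) + (-2.6667)·(2.3333)) / 5 = 5.3333/5 = 1.0667
  S[B,B] = ((0.3333)·(0.3333) + (0.3333)·(0.3333) + (-1.6667)·(-1.6667) + (2.3333)·(2.3333) + (-3.6667)·(-3.6667) + (2.3333)·(2.3333)) / 5 = 27.3333/5 = 5.4667

S is symmetric (S[j,i] = S[i,j]). Assembling:

S = [[4.2667, 1.0667],
 [1.0667, 5.4667]]


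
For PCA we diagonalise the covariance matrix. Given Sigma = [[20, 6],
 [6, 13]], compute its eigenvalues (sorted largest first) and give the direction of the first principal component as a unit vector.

Step 1 — characteristic polynomial of 2×2 Sigma:
  det(Sigma - λI) = λ² - trace · λ + det = 0.
  trace = 20 + 13 = 33, det = 20·13 - (6)² = 224.
Step 2 — discriminant:
  Δ = trace² - 4·det = 1089 - 896 = 193.
Step 3 — eigenvalues:
  λ = (trace ± √Δ)/2 = (33 ± 13.8924)/2,
  λ_1 = 23.4462,  λ_2 = 9.5538.

Step 4 — unit eigenvector for λ_1: solve (Sigma - λ_1 I)v = 0. First row:
  (20 - 23.4462)·v_x + (6)·v_y = 0, i.e. (-3.4462)·v_x + (6)·v_y = 0,
  so v ∝ (b, λ_1 - a) = (6, 3.4462) = u.
  ||u|| = √((6)² + (3.4462)²) = √(47.8764) ≈ 6.9193,
  v_1 = u/||u|| ≈ (0.8671, 0.4981) (||v_1|| = 1).

λ_1 = 23.4462,  λ_2 = 9.5538;  v_1 ≈ (0.8671, 0.4981)
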